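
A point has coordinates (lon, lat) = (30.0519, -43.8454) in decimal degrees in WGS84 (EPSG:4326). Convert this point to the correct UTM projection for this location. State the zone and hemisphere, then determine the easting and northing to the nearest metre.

Zone 36S: E 263021 m, N 5141073 m

Longitude 30.0519° lies in the 6° band [30°, 36°), giving zone 36; latitude is south of the equator, so 36S.
Zone 36 central meridian λ₀ = 6×36 − 183 = 33°; Δλ = -2.9481°.
Transverse Mercator on WGS84 with k₀ = 0.9996 gives E = 263021.462 m, N = 5141072.782 m.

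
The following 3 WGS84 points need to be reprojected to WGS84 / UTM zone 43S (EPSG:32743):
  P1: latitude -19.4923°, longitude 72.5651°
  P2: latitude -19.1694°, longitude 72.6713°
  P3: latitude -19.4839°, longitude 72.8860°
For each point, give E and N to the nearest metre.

P1: E 244430 m, N 7842886 m; P2: E 255100 m, N 7878794 m; P3: E 278113 m, N 7844263 m

UTM zone 43S: λ₀ = 75°, k₀ = 0.9996.
P1 (-19.4923°, 72.5651°) → (244429.901, 7842886.368) m.
P2 (-19.1694°, 72.6713°) → (255100.416, 7878793.816) m.
P3 (-19.4839°, 72.8860°) → (278113.380, 7844262.917) m.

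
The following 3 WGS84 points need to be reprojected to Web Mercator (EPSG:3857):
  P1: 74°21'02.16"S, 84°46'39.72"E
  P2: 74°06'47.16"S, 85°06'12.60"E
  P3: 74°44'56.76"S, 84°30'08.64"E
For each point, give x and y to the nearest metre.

Web Mercator: x = R·λ, y = R·ln tan(π/4+φ/2), R = 6378137 m.
P1 (-74.3506°, 84.7777°) → (9437410.395, -12658672.831) m.
P2 (-74.1131°, 85.1035°) → (9473678.285, -12561379.996) m.
P3 (-74.7491°, 84.5024°) → (9406764.139, -12825201.619) m.

P1: x 9437410 m, y -12658673 m; P2: x 9473678 m, y -12561380 m; P3: x 9406764 m, y -12825202 m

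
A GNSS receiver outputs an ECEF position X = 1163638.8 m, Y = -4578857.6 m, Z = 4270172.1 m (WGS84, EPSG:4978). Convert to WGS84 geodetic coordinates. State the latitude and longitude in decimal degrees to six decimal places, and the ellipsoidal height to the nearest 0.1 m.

λ = atan2(Y, X) = -75.74110056°; p = √(X²+Y²) = 4724403.9 m.
Bowring's method on WGS84 (a = 6378137 m, b = 6356752.314 m) gives φ = 42.30049976°, h = -264.506 m.

lat 42.300500°, lon -75.741101°, h -264.5 m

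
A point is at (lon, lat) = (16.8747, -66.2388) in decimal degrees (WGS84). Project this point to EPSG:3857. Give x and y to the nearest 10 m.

Web Mercator is spherical with R = a = 6378137 m.
x = R·λ = 6378137 × 0.294519075 = 1878483.011 m.
y = R·ln tan(π/4 + φ/2) = 6378137 × -1.558842486 = -9942510.937 m.

x 1878480 m, y -9942510 m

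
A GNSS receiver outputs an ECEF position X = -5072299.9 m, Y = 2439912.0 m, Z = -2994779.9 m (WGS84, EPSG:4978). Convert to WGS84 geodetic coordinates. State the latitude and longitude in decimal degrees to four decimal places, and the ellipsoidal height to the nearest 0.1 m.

lat -28.1756°, lon 154.3112°, h 2343.1 m

λ = atan2(Y, X) = 154.31120029°; p = √(X²+Y²) = 5628623.0 m.
Bowring's method on WGS84 (a = 6378137 m, b = 6356752.314 m) gives φ = -28.17560030°, h = 2343.054 m.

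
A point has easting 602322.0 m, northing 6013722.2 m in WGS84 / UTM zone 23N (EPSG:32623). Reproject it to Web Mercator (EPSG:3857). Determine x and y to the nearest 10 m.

Unproject from UTM 23N (λ₀ = -45°) → φ = 54.26119991°, λ = -43.42910036°.
Web Mercator (R = 6378137 m): x = -4834505.338 m, y = 7219780.453 m.

x -4834510 m, y 7219780 m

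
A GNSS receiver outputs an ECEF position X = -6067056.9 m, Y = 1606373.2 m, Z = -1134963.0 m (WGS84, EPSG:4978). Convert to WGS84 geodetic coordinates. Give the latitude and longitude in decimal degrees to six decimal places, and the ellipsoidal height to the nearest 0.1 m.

λ = atan2(Y, X) = 165.17009981°; p = √(X²+Y²) = 6276114.6 m.
Bowring's method on WGS84 (a = 6378137 m, b = 6356752.314 m) gives φ = -10.31809960°, h = 455.015 m.

lat -10.318100°, lon 165.170100°, h 455.0 m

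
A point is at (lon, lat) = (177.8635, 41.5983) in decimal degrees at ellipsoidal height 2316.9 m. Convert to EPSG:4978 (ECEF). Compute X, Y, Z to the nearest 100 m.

WGS84: a = 6378137 m, e² = 0.006694380; N(φ) = a/√(1−e²sin²φ) = 6387567.771 m.
X = (N+h)·cosφ·cosλ = -4775147.663 m; Y = (N+h)·cosφ·sinλ = 178142.863 m; Z = (N(1−e²)+h)·sinφ = 4213881.080 m.

X -4775100 m, Y 178100 m, Z 4213900 m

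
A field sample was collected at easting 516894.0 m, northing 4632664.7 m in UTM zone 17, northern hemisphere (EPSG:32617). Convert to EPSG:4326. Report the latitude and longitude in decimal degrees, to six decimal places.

lat 41.845700°, lon -80.796501°

Zone 17N: λ₀ = -81°, k₀ = 0.9996, false easting 500000 m.
Meridian distance M = (N − FN)/k₀ = 4634518.5 m.
Inverse transverse Mercator on WGS84 gives φ = 41.84569983°, λ = -80.79650052°.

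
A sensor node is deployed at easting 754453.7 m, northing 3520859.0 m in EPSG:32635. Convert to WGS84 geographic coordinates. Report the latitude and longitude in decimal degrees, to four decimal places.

lat 31.7950°, lon 29.6875°

Zone 35N: λ₀ = 27°, k₀ = 0.9996, false easting 500000 m.
Meridian distance M = (N − FN)/k₀ = 3522267.9 m.
Inverse transverse Mercator on WGS84 gives φ = 31.79499968°, λ = 29.68749972°.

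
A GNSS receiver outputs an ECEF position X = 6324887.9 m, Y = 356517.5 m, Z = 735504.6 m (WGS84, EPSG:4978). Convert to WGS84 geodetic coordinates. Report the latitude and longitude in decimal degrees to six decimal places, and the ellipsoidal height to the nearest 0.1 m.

λ = atan2(Y, X) = 3.22620029°; p = √(X²+Y²) = 6334927.9 m.
Bowring's method on WGS84 (a = 6378137 m, b = 6356752.314 m) gives φ = 6.66679997°, h = -368.993 m.

lat 6.666800°, lon 3.226200°, h -369.0 m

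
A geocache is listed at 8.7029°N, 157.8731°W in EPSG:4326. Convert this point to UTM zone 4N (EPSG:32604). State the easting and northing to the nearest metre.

Zone 4 central meridian λ₀ = 6×4 − 183 = -159°; Δλ = +1.1269°.
Transverse Mercator on WGS84 with k₀ = 0.9996 gives E = 623969.156 m, N = 962190.375 m.

E 623969 m, N 962190 m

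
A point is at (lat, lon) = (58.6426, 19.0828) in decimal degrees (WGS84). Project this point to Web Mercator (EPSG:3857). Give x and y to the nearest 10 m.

Web Mercator is spherical with R = a = 6378137 m.
x = R·λ = 6378137 × 0.333057690 = 2124287.579 m.
y = R·ln tan(π/4 + φ/2) = 6378137 × 1.270517826 = 8103536.756 m.

x 2124290 m, y 8103540 m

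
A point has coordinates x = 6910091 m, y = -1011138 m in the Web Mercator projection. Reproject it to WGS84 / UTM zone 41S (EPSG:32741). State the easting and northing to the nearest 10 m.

Web Mercator inverse (R = 6378137 m) → φ = -9.04539746°, λ = 62.07440360°.
UTM 41S forward: E = 398272.490 m, N = 8999999.609 m.

E 398270 m, N 9000000 m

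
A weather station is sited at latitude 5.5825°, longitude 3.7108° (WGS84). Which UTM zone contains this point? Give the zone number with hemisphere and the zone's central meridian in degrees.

Zone 31N, central meridian 3°

UTM zone = ⌊(λ + 180)/6⌋ + 1; 3.7108° ∈ [0°, 6°) → zone 31.
Hemisphere: N (φ ≥ 0).
Central meridian λ₀ = 6×31 − 183 = 3°.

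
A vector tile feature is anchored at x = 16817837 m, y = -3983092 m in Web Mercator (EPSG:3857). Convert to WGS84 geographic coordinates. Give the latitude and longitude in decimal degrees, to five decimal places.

lat -33.65890°, lon 151.07720°

R = 6378137 m. λ = x/R = 151.07720023°.
φ = 2·arctan(exp(y/R)) − 90° = 2·arctan(0.53553) − 90° = -33.65889944°.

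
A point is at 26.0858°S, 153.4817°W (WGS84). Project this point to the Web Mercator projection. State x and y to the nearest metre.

x -17085505 m, y -3009712 m

Web Mercator is spherical with R = a = 6378137 m.
x = R·λ = 6378137 × -2.678761007 = -17085504.690 m.
y = R·ln tan(π/4 + φ/2) = 6378137 × -0.471879410 = -3009711.527 m.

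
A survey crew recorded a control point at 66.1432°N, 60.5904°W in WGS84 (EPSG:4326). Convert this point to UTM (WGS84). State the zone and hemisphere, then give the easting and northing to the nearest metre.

Zone 20N: E 608728 m, N 7337963 m

Longitude -60.5904° lies in the 6° band [-66°, -60°), giving zone 20; latitude is north of the equator, so 20N.
Zone 20 central meridian λ₀ = 6×20 − 183 = -63°; Δλ = +2.4096°.
Transverse Mercator on WGS84 with k₀ = 0.9996 gives E = 608728.326 m, N = 7337963.047 m.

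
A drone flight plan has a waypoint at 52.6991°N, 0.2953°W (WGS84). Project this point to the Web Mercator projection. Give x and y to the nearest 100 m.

Web Mercator is spherical with R = a = 6378137 m.
x = R·λ = 6378137 × -0.005153957 = -32872.646 m.
y = R·ln tan(π/4 + φ/2) = 6378137 × 1.086137278 = 6927532.362 m.

x -32900 m, y 6927500 m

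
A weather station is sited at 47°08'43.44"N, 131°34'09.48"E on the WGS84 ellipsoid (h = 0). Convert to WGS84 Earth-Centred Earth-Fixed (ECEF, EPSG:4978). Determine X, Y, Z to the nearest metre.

WGS84: a = 6378137 m, e² = 0.006694380; N(φ) = a/√(1−e²sin²φ) = 6389641.113 m.
X = (N+h)·cosφ·cosλ = -2883583.211 m; Y = (N+h)·cosφ·sinλ = 3251365.219 m; Z = (N(1−e²)+h)·sinφ = 4652773.903 m.

X -2883583 m, Y 3251365 m, Z 4652774 m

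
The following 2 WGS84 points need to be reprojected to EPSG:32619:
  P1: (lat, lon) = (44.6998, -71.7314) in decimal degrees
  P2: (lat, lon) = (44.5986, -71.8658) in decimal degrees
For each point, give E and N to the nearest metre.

P1: E 283602 m, N 4953232 m; P2: E 272558 m, N 4942357 m

UTM zone 19N: λ₀ = -69°, k₀ = 0.9996.
P1 (44.6998°, -71.7314°) → (283601.761, 4953232.395) m.
P2 (44.5986°, -71.8658°) → (272558.192, 4942356.993) m.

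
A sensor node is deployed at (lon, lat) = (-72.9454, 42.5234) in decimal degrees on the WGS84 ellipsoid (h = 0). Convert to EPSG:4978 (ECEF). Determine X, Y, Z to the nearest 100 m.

X 1380700 m, Y -4500900 m, Z 4288600 m

WGS84: a = 6378137 m, e² = 0.006694380; N(φ) = a/√(1−e²sin²φ) = 6387912.194 m.
X = (N+h)·cosφ·cosλ = 1380746.473 m; Y = (N+h)·cosφ·sinλ = -4500873.395 m; Z = (N(1−e²)+h)·sinφ = 4288630.812 m.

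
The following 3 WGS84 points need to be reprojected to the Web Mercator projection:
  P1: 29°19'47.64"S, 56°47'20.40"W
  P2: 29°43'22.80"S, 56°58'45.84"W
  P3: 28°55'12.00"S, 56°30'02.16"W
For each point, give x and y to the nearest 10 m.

Web Mercator: x = R·λ, y = R·ln tan(π/4+φ/2), R = 6378137 m.
P1 (-29.3299°, -56.7890°) → (-6321722.563, -3417702.295) m.
P2 (-29.7230°, -56.9794°) → (-6342917.794, -3467993.538) m.
P3 (-28.9200°, -56.5006°) → (-6289618.022, -3365467.762) m.

P1: x -6321720 m, y -3417700 m; P2: x -6342920 m, y -3467990 m; P3: x -6289620 m, y -3365470 m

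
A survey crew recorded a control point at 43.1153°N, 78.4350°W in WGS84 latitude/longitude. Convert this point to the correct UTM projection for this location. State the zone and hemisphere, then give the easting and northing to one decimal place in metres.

Longitude -78.4350° lies in the 6° band [-84°, -78°), giving zone 17; latitude is north of the equator, so 17N.
Zone 17 central meridian λ₀ = 6×17 − 183 = -81°; Δλ = +2.5650°.
Transverse Mercator on WGS84 with k₀ = 0.9996 gives E = 708682.270 m, N = 4776812.463 m.

Zone 17N: E 708682.3 m, N 4776812.5 m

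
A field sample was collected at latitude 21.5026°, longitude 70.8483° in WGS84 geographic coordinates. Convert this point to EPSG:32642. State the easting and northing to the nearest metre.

E 691466 m, N 2378906 m

Zone 42 central meridian λ₀ = 6×42 − 183 = 69°; Δλ = +1.8483°.
Transverse Mercator on WGS84 with k₀ = 0.9996 gives E = 691465.673 m, N = 2378905.654 m.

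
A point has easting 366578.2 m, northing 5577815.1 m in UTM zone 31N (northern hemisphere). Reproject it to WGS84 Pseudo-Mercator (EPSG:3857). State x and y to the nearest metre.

x 125246 m, y 6504896 m

Unproject from UTM 31N (λ₀ = 3°) → φ = 50.33729974°, λ = 1.12509966°.
Web Mercator (R = 6378137 m): x = 125245.522 m, y = 6504896.431 m.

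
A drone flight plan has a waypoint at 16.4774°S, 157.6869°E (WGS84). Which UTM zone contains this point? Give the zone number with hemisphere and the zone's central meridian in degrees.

UTM zone = ⌊(λ + 180)/6⌋ + 1; 157.6869° ∈ [156°, 162°) → zone 57.
Hemisphere: S (φ < 0).
Central meridian λ₀ = 6×57 − 183 = 159°.

Zone 57S, central meridian 159°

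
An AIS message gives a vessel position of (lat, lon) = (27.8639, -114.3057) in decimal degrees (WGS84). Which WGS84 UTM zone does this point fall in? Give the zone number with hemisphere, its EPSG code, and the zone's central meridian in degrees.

UTM zone = ⌊(λ + 180)/6⌋ + 1; -114.3057° ∈ [-120°, -114°) → zone 11.
Hemisphere: N (φ ≥ 0).
Central meridian λ₀ = 6×11 − 183 = -117°.
EPSG code: 32611.

Zone 11N (EPSG:32611), central meridian -117°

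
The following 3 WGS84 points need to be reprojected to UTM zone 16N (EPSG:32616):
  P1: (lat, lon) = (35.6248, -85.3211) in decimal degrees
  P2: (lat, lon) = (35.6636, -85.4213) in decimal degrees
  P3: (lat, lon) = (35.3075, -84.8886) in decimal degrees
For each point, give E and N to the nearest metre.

UTM zone 16N: λ₀ = -87°, k₀ = 0.9996.
P1 (35.6248°, -85.3211°) → (652035.821, 3943632.273) m.
P2 (35.6636°, -85.4213°) → (642892.139, 3947785.731) m.
P3 (35.3075°, -84.8886°) → (691959.733, 3909189.284) m.

P1: E 652036 m, N 3943632 m; P2: E 642892 m, N 3947786 m; P3: E 691960 m, N 3909189 m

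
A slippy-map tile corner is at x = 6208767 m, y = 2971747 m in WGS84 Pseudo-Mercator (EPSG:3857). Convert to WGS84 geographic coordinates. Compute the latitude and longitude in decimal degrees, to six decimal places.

R = 6378137 m. λ = x/R = 55.77430292°.
φ = 2·arctan(exp(y/R)) − 90° = 2·arctan(1.59349) − 90° = 25.77909873°.

lat 25.779099°, lon 55.774303°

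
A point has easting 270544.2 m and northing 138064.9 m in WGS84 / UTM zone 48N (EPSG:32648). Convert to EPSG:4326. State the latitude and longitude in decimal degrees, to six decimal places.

Zone 48N: λ₀ = 105°, k₀ = 0.9996, false easting 500000 m.
Meridian distance M = (N − FN)/k₀ = 138120.1 m.
Inverse transverse Mercator on WGS84 gives φ = 1.24830037°, λ = 102.93790033°.

lat 1.248300°, lon 102.937900°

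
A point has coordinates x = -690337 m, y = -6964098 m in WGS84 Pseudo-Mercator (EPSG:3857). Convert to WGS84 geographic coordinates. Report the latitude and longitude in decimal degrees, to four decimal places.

lat -52.8977°, lon -6.2014°

R = 6378137 m. λ = x/R = -6.20140278°.
φ = 2·arctan(exp(y/R)) − 90° = 2·arctan(0.33559) − 90° = -52.89770238°.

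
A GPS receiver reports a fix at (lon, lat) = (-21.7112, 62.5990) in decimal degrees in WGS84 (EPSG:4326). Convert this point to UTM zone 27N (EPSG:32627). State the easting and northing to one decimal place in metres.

Zone 27 central meridian λ₀ = 6×27 − 183 = -21°; Δλ = -0.7112°.
Transverse Mercator on WGS84 with k₀ = 0.9996 gives E = 463483.207 m, N = 6941113.464 m.

E 463483.2 m, N 6941113.5 m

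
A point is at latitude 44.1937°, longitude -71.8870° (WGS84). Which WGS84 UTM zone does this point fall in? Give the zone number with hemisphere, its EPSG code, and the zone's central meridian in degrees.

UTM zone = ⌊(λ + 180)/6⌋ + 1; -71.8870° ∈ [-72°, -66°) → zone 19.
Hemisphere: N (φ ≥ 0).
Central meridian λ₀ = 6×19 − 183 = -69°.
EPSG code: 32619.

Zone 19N (EPSG:32619), central meridian -69°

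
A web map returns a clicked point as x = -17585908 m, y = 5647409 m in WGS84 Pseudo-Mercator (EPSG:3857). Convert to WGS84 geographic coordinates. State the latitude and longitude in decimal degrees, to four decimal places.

lat 45.1642°, lon -157.9769°

R = 6378137 m. λ = x/R = -157.97689942°.
φ = 2·arctan(exp(y/R)) − 90° = 2·arctan(2.42403) − 90° = 45.16420277°.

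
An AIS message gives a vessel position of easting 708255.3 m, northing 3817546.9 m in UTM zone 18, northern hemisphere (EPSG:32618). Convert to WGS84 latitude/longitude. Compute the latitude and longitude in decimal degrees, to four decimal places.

Zone 18N: λ₀ = -75°, k₀ = 0.9996, false easting 500000 m.
Meridian distance M = (N − FN)/k₀ = 3819074.5 m.
Inverse transverse Mercator on WGS84 gives φ = 34.47849970°, λ = -72.73230038°.

lat 34.4785°, lon -72.7323°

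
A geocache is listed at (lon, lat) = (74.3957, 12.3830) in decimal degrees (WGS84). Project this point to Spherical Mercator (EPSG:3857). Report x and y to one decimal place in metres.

Web Mercator is spherical with R = a = 6378137 m.
x = R·λ = 6378137 × 1.298449914 = 8281691.441 m.
y = R·ln tan(π/4 + φ/2) = 6378137 × 0.217826552 = 1389327.593 m.

x 8281691.4 m, y 1389327.6 m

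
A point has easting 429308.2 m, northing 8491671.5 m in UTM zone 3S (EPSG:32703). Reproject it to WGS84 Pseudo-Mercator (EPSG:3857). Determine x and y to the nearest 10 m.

x -18440470 m, y -1533280 m

Unproject from UTM 3S (λ₀ = -165°) → φ = -13.64289997°, λ = -165.65360027°.
Web Mercator (R = 6378137 m): x = -18440474.430 m, y = -1533278.931 m.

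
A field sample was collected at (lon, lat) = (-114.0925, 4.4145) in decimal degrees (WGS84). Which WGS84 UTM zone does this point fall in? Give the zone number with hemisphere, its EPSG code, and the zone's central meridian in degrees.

UTM zone = ⌊(λ + 180)/6⌋ + 1; -114.0925° ∈ [-120°, -114°) → zone 11.
Hemisphere: N (φ ≥ 0).
Central meridian λ₀ = 6×11 − 183 = -117°.
EPSG code: 32611.

Zone 11N (EPSG:32611), central meridian -117°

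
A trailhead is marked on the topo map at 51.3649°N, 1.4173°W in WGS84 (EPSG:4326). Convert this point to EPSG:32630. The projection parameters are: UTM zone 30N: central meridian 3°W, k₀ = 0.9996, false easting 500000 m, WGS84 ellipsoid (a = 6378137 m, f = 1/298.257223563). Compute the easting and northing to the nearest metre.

E 610181 m, N 5691593 m

Zone 30 central meridian λ₀ = 6×30 − 183 = -3°; Δλ = +1.5827°.
Transverse Mercator on WGS84 with k₀ = 0.9996 gives E = 610180.973 m, N = 5691593.277 m.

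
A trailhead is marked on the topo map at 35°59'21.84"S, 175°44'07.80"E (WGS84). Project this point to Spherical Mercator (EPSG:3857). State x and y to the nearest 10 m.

Web Mercator is spherical with R = a = 6378137 m.
x = R·λ = 6378137 × 3.067163088 = 19562786.374 m.
y = R·ln tan(π/4 + φ/2) = 6378137 × -0.674046814 = -4299162.926 m.

x 19562790 m, y -4299160 m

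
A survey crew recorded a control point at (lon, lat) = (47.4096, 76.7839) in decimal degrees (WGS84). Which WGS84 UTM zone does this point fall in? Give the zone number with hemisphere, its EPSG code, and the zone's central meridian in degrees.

UTM zone = ⌊(λ + 180)/6⌋ + 1; 47.4096° ∈ [42°, 48°) → zone 38.
Hemisphere: N (φ ≥ 0).
Central meridian λ₀ = 6×38 − 183 = 45°.
EPSG code: 32638.

Zone 38N (EPSG:32638), central meridian 45°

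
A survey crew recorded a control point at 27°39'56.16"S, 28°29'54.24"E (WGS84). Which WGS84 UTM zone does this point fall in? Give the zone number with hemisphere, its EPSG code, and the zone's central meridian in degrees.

Zone 35S (EPSG:32735), central meridian 27°

UTM zone = ⌊(λ + 180)/6⌋ + 1; 28.4984° ∈ [24°, 30°) → zone 35.
Hemisphere: S (φ < 0).
Central meridian λ₀ = 6×35 − 183 = 27°.
EPSG code: 32735.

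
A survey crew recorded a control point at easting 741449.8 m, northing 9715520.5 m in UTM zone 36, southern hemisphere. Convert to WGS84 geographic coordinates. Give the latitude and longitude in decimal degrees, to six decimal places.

lat -2.571900°, lon 35.171500°

Zone 36S: λ₀ = 33°, k₀ = 0.9996, false easting 500000 m, false northing 10000000 m.
Meridian distance M = (N − FN)/k₀ = -284593.3 m.
Inverse transverse Mercator on WGS84 gives φ = -2.57189972°, λ = 35.17150021°.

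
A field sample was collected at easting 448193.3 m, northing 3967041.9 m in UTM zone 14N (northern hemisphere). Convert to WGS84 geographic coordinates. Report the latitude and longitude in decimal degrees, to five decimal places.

lat 35.84620°, lon -99.57370°

Zone 14N: λ₀ = -99°, k₀ = 0.9996, false easting 500000 m.
Meridian distance M = (N − FN)/k₀ = 3968629.4 m.
Inverse transverse Mercator on WGS84 gives φ = 35.84620003°, λ = -99.57369997°.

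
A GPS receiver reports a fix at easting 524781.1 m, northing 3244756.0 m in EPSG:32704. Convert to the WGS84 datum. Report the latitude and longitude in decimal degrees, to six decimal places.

Zone 4S: λ₀ = -159°, k₀ = 0.9996, false easting 500000 m, false northing 10000000 m.
Meridian distance M = (N − FN)/k₀ = -6757947.2 m.
Inverse transverse Mercator on WGS84 gives φ = -60.93150030°, λ = -158.54280068°.

lat -60.931500°, lon -158.542801°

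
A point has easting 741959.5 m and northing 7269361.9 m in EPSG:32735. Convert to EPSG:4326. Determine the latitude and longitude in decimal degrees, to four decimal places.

Zone 35S: λ₀ = 27°, k₀ = 0.9996, false easting 500000 m, false northing 10000000 m.
Meridian distance M = (N − FN)/k₀ = -2731730.8 m.
Inverse transverse Mercator on WGS84 gives φ = -24.67110031°, λ = 29.39099993°.

lat -24.6711°, lon 29.3910°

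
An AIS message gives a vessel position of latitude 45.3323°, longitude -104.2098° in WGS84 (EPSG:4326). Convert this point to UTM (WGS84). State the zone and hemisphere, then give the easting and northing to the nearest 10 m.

Zone 13N: E 561920 m, N 5020170 m

Longitude -104.2098° lies in the 6° band [-108°, -102°), giving zone 13; latitude is north of the equator, so 13N.
Zone 13 central meridian λ₀ = 6×13 − 183 = -105°; Δλ = +0.7902°.
Transverse Mercator on WGS84 with k₀ = 0.9996 gives E = 561918.782 m, N = 5020169.472 m.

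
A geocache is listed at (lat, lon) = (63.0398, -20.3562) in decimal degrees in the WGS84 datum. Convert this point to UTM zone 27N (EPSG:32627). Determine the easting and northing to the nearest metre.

E 532565 m, N 6990187 m

Zone 27 central meridian λ₀ = 6×27 − 183 = -21°; Δλ = +0.6438°.
Transverse Mercator on WGS84 with k₀ = 0.9996 gives E = 532565.307 m, N = 6990186.705 m.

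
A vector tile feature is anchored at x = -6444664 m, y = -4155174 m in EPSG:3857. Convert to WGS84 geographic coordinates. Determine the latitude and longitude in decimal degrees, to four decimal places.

lat -34.9359°, lon -57.8934°

R = 6378137 m. λ = x/R = -57.89340172°.
φ = 2·arctan(exp(y/R)) − 90° = 2·arctan(0.52128) − 90° = -34.93590281°.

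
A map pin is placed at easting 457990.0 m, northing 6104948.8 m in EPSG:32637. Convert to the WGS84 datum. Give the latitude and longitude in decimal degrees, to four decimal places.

Zone 37N: λ₀ = 39°, k₀ = 0.9996, false easting 500000 m.
Meridian distance M = (N − FN)/k₀ = 6107391.8 m.
Inverse transverse Mercator on WGS84 gives φ = 55.08949958°, λ = 38.34179996°.

lat 55.0895°, lon 38.3418°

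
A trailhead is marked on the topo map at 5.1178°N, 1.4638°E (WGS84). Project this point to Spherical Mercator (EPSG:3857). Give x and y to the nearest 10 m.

x 162950 m, y 570470 m

Web Mercator is spherical with R = a = 6378137 m.
x = R·λ = 6378137 × 0.025548130 = 162949.471 m.
y = R·ln tan(π/4 + φ/2) = 6378137 × 0.089441474 = 570469.978 m.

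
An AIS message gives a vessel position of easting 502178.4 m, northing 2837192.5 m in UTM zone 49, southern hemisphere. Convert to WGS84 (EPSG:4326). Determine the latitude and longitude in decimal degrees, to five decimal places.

lat -64.59040°, lon 111.04550°

Zone 49S: λ₀ = 111°, k₀ = 0.9996, false easting 500000 m, false northing 10000000 m.
Meridian distance M = (N − FN)/k₀ = -7165673.8 m.
Inverse transverse Mercator on WGS84 gives φ = -64.59039979°, λ = 111.04549944°.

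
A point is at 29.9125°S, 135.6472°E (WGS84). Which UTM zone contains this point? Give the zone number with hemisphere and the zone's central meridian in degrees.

UTM zone = ⌊(λ + 180)/6⌋ + 1; 135.6472° ∈ [132°, 138°) → zone 53.
Hemisphere: S (φ < 0).
Central meridian λ₀ = 6×53 − 183 = 135°.

Zone 53S, central meridian 135°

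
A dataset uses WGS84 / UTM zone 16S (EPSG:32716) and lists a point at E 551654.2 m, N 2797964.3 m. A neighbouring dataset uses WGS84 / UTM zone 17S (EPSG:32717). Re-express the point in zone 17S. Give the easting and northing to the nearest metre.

UTM 16S → geographic: φ = -64.93840005°, λ = -85.90709913°.
UTM 17S (λ₀ = -81°) forward: E = 268246.764 m, N = 2789413.184 m.

E 268247 m, N 2789413 m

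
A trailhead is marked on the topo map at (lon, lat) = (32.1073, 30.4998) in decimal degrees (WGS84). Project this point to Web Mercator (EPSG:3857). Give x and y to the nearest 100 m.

x 3574200 m, y 3568000 m

Web Mercator is spherical with R = a = 6378137 m.
x = R·λ = 6378137 × 0.560378099 = 3574168.287 m.
y = R·ln tan(π/4 + φ/2) = 6378137 × 0.559404355 = 3567957.617 m.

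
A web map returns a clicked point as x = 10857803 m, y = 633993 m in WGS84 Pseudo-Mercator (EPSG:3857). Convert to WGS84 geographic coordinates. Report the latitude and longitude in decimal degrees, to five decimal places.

R = 6378137 m. λ = x/R = 97.53730387°.
φ = 2·arctan(exp(y/R)) − 90° = 2·arctan(1.10451) − 90° = 5.68590041°.

lat 5.68590°, lon 97.53730°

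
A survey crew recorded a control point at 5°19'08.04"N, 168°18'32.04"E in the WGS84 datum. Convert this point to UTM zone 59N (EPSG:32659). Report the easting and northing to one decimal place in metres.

E 201720.2 m, N 588564.9 m

Zone 59 central meridian λ₀ = 6×59 − 183 = 171°; Δλ = -2.6911°.
Transverse Mercator on WGS84 with k₀ = 0.9996 gives E = 201720.229 m, N = 588564.900 m.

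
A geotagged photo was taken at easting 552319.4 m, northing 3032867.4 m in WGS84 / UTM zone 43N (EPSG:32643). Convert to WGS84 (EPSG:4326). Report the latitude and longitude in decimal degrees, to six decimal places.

lat 27.418200°, lon 75.529300°

Zone 43N: λ₀ = 75°, k₀ = 0.9996, false easting 500000 m.
Meridian distance M = (N − FN)/k₀ = 3034081.0 m.
Inverse transverse Mercator on WGS84 gives φ = 27.41819997°, λ = 75.52930028°.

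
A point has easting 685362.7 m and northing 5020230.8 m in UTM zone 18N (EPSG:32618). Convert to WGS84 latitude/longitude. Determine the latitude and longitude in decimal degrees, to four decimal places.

Zone 18N: λ₀ = -75°, k₀ = 0.9996, false easting 500000 m.
Meridian distance M = (N − FN)/k₀ = 5022239.7 m.
Inverse transverse Mercator on WGS84 gives φ = 45.31109997°, λ = -72.63530012°.

lat 45.3111°, lon -72.6353°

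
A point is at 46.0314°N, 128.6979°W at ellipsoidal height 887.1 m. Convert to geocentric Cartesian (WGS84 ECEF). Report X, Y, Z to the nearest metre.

X -2773715 m, Y -3462422 m, Z 4568310 m

WGS84: a = 6378137 m, e² = 0.006694380; N(φ) = a/√(1−e²sin²φ) = 6389224.487 m.
X = (N+h)·cosφ·cosλ = -2773715.069 m; Y = (N+h)·cosφ·sinλ = -3462422.409 m; Z = (N(1−e²)+h)·sinφ = 4568309.786 m.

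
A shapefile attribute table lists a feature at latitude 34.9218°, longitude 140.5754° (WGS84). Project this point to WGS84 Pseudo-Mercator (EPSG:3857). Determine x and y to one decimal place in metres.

Web Mercator is spherical with R = a = 6378137 m.
x = R·λ = 6378137 × 2.453503577 = 15648781.946 m.
y = R·ln tan(π/4 + φ/2) = 6378137 × 0.651171204 = 4153259.148 m.

x 15648781.9 m, y 4153259.1 m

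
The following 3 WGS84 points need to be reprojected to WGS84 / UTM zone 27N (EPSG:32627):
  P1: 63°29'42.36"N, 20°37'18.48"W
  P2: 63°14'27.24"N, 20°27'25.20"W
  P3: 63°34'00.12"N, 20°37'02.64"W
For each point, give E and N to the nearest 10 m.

UTM zone 27N: λ₀ = -21°, k₀ = 0.9996.
P1 (63.4951°, -20.6218°) → (518831.560, 7040809.367) m.
P2 (63.2409°, -20.4570°) → (527277.203, 7012545.462) m.
P3 (63.5667°, -20.6174°) → (519002.955, 7048788.623) m.

P1: E 518830 m, N 7040810 m; P2: E 527280 m, N 7012550 m; P3: E 519000 m, N 7048790 m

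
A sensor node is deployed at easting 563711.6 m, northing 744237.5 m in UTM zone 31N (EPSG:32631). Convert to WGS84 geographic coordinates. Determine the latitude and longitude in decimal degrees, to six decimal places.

lat 6.732700°, lon 3.576500°

Zone 31N: λ₀ = 3°, k₀ = 0.9996, false easting 500000 m.
Meridian distance M = (N − FN)/k₀ = 744535.3 m.
Inverse transverse Mercator on WGS84 gives φ = 6.73269980°, λ = 3.57649986°.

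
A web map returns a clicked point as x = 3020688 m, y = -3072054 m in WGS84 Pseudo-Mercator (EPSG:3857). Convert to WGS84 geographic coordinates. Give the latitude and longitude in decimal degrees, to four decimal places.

lat -26.5877°, lon 27.1353°

R = 6378137 m. λ = x/R = 27.13530199°.
φ = 2·arctan(exp(y/R)) − 90° = 2·arctan(0.61776) − 90° = -26.58769940°.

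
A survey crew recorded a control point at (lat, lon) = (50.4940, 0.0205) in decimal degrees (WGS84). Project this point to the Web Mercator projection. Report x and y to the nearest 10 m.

x 2280 m, y 6532270 m

Web Mercator is spherical with R = a = 6378137 m.
x = R·λ = 6378137 × 0.000357792 = 2282.050 m.
y = R·ln tan(π/4 + φ/2) = 6378137 × 1.024166082 = 6532271.580 m.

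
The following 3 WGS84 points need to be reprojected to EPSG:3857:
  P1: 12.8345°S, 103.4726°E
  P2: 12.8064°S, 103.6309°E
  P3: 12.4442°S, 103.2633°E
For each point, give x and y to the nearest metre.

P1: x 11518517 m, y -1440831 m; P2: x 11536139 m, y -1437623 m; P3: x 11495218 m, y -1396303 m

Web Mercator: x = R·λ, y = R·ln tan(π/4+φ/2), R = 6378137 m.
P1 (-12.8345°, 103.4726°) → (11518517.143, -1440830.561) m.
P2 (-12.8064°, 103.6309°) → (11536139.018, -1437622.507) m.
P3 (-12.4442°, 103.2633°) → (11495217.974, -1396303.433) m.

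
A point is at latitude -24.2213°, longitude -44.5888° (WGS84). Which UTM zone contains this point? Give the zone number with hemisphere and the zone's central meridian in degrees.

Zone 23S, central meridian -45°

UTM zone = ⌊(λ + 180)/6⌋ + 1; -44.5888° ∈ [-48°, -42°) → zone 23.
Hemisphere: S (φ < 0).
Central meridian λ₀ = 6×23 − 183 = -45°.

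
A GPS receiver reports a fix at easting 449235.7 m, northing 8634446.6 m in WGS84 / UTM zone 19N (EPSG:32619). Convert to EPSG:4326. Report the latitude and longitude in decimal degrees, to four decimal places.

lat 77.7773°, lon -71.1484°

Zone 19N: λ₀ = -69°, k₀ = 0.9996, false easting 500000 m.
Meridian distance M = (N − FN)/k₀ = 8637901.8 m.
Inverse transverse Mercator on WGS84 gives φ = 77.77729966°, λ = -71.14839977°.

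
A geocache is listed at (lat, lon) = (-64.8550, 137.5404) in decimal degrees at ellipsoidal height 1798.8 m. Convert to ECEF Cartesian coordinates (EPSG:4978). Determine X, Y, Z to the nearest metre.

X -2005484 m, Y 1835088 m, Z -5752487 m

WGS84: a = 6378137 m, e² = 0.006694380; N(φ) = a/√(1−e²sin²φ) = 6395703.634 m.
X = (N+h)·cosφ·cosλ = -2005484.169 m; Y = (N+h)·cosφ·sinλ = 1835087.888 m; Z = (N(1−e²)+h)·sinφ = -5752487.486 m.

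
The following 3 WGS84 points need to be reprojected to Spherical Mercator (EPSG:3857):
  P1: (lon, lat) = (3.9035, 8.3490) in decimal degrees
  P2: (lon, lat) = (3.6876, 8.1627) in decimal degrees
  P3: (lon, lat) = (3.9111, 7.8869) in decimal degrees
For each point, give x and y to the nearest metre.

Web Mercator: x = R·λ, y = R·ln tan(π/4+φ/2), R = 6378137 m.
P1 (8.3490°, 3.9035°) → (434535.632, 932713.105) m.
P2 (8.1627°, 3.6876°) → (410501.754, 911757.101) m.
P3 (7.8869°, 3.9111°) → (435381.660, 880751.540) m.

P1: x 434536 m, y 932713 m; P2: x 410502 m, y 911757 m; P3: x 435382 m, y 880752 m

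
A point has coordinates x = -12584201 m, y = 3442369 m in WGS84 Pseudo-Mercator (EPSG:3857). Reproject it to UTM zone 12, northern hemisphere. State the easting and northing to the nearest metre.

E 301728 m, N 3267665 m

Web Mercator inverse (R = 6378137 m) → φ = 29.52289743°, λ = -113.04580097°.
UTM 12N forward: E = 301728.423 m, N = 3267665.187 m.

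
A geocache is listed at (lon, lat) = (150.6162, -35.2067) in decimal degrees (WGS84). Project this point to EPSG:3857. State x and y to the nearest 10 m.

x 16766520 m, y -4192010 m

Web Mercator is spherical with R = a = 6378137 m.
x = R·λ = 6378137 × 2.628748597 = 16766518.689 m.
y = R·ln tan(π/4 + φ/2) = 6378137 × -0.657246222 = -4192006.448 m.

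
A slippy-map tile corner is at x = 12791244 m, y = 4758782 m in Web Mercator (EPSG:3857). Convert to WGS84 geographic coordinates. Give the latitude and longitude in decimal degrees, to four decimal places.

R = 6378137 m. λ = x/R = 114.90569988°.
φ = 2·arctan(exp(y/R)) − 90° = 2·arctan(2.10878) − 90° = 39.25860147°.

lat 39.2586°, lon 114.9057°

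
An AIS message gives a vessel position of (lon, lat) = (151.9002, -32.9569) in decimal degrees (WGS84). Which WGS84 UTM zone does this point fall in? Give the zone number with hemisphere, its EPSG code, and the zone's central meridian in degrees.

UTM zone = ⌊(λ + 180)/6⌋ + 1; 151.9002° ∈ [150°, 156°) → zone 56.
Hemisphere: S (φ < 0).
Central meridian λ₀ = 6×56 − 183 = 153°.
EPSG code: 32756.

Zone 56S (EPSG:32756), central meridian 153°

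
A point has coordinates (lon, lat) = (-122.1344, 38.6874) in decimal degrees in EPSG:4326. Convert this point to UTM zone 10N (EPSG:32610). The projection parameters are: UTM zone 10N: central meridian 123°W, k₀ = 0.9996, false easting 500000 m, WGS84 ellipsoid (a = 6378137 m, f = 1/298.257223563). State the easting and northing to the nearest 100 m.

Zone 10 central meridian λ₀ = 6×10 − 183 = -123°; Δλ = +0.8656°.
Transverse Mercator on WGS84 with k₀ = 0.9996 gives E = 575283.144 m, N = 4282443.432 m.

E 575300 m, N 4282400 m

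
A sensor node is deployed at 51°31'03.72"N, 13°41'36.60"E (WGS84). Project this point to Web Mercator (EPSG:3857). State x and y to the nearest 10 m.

x 1524350 m, y 6713380 m

Web Mercator is spherical with R = a = 6378137 m.
x = R·λ = 6378137 × 0.238996661 = 1524353.447 m.
y = R·ln tan(π/4 + φ/2) = 6378137 × 1.052562034 = 6713384.853 m.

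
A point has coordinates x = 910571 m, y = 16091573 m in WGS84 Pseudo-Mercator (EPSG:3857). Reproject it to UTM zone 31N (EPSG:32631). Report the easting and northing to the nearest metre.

E 592071 m, N 8977961 m

Web Mercator inverse (R = 6378137 m) → φ = 80.82660040°, λ = 8.17979847°.
UTM 31N forward: E = 592070.517 m, N = 8977960.799 m.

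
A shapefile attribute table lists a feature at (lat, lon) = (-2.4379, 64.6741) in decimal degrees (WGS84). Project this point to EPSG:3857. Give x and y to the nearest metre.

Web Mercator is spherical with R = a = 6378137 m.
x = R·λ = 6378137 × 1.128775986 = 7199487.880 m.
y = R·ln tan(π/4 + φ/2) = 6378137 × -0.042562227 = -271467.712 m.

x 7199488 m, y -271468 m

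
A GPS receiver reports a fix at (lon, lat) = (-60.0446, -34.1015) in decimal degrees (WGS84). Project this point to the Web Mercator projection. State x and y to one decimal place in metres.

Web Mercator is spherical with R = a = 6378137 m.
x = R·λ = 6378137 × -1.047975968 = -6684134.297 m.
y = R·ln tan(π/4 + φ/2) = 6378137 × -0.633796225 = -4042439.153 m.

x -6684134.3 m, y -4042439.2 m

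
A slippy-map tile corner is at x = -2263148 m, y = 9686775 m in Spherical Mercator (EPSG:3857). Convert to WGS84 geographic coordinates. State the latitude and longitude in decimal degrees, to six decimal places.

R = 6378137 m. λ = x/R = -20.33020439°.
φ = 2·arctan(exp(y/R)) − 90° = 2·arctan(4.56650) − 90° = 65.29600126°.

lat 65.296001°, lon -20.330204°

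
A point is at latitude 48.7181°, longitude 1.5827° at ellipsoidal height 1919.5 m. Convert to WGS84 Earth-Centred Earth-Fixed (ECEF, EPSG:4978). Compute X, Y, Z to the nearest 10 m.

X 4215700 m, Y 116480 m, Z 4771380 m

WGS84: a = 6378137 m, e² = 0.006694380; N(φ) = a/√(1−e²sin²φ) = 6390227.214 m.
X = (N+h)·cosφ·cosλ = 4215701.346 m; Y = (N+h)·cosφ·sinλ = 116481.321 m; Z = (N(1−e²)+h)·sinφ = 4771376.117 m.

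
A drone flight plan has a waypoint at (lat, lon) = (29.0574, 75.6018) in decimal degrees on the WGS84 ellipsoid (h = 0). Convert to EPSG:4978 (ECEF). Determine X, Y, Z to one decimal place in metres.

X 1387457.9 m, Y 5404496.5 m, Z 3079464.0 m

WGS84: a = 6378137 m, e² = 0.006694380; N(φ) = a/√(1−e²sin²φ) = 6383178.960 m.
X = (N+h)·cosφ·cosλ = 1387457.874 m; Y = (N+h)·cosφ·sinλ = 5404496.507 m; Z = (N(1−e²)+h)·sinφ = 3079463.985 m.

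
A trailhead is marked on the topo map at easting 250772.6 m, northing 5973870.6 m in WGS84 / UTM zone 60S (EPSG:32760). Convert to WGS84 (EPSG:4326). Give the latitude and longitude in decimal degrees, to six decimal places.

Zone 60S: λ₀ = 177°, k₀ = 0.9996, false easting 500000 m, false northing 10000000 m.
Meridian distance M = (N − FN)/k₀ = -4027740.5 m.
Inverse transverse Mercator on WGS84 gives φ = -36.34799968°, λ = 174.22279999°.

lat -36.348000°, lon 174.222800°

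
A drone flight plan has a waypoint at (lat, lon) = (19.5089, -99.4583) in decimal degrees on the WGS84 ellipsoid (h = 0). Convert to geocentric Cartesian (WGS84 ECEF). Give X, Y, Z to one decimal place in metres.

X -988313.8 m, Y -5932450.9 m, Z 2116531.0 m

WGS84: a = 6378137 m, e² = 0.006694380; N(φ) = a/√(1−e²sin²φ) = 6380519.259 m.
X = (N+h)·cosφ·cosλ = -988313.783 m; Y = (N+h)·cosφ·sinλ = -5932450.853 m; Z = (N(1−e²)+h)·sinφ = 2116530.979 m.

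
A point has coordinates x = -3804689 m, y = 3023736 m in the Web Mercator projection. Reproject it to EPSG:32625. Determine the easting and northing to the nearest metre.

Web Mercator inverse (R = 6378137 m) → φ = 26.19889607°, λ = -34.17810280°.
UTM 25N forward: E = 382292.371 m, N = 2898244.936 m.

E 382292 m, N 2898245 m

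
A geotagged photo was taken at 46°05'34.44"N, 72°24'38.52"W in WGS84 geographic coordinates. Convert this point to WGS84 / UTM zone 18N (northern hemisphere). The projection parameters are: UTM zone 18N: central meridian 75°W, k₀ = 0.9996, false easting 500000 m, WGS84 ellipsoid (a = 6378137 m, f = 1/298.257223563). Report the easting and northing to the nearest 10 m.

E 700160 m, N 5107630 m

Zone 18 central meridian λ₀ = 6×18 − 183 = -75°; Δλ = +2.5893°.
Transverse Mercator on WGS84 with k₀ = 0.9996 gives E = 700157.166 m, N = 5107628.969 m.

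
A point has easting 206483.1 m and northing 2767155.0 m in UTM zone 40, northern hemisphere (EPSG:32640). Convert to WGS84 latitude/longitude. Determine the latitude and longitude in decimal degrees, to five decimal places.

lat 24.99150°, lon 54.09230°

Zone 40N: λ₀ = 57°, k₀ = 0.9996, false easting 500000 m.
Meridian distance M = (N − FN)/k₀ = 2768262.3 m.
Inverse transverse Mercator on WGS84 gives φ = 24.99150043°, λ = 54.09230022°.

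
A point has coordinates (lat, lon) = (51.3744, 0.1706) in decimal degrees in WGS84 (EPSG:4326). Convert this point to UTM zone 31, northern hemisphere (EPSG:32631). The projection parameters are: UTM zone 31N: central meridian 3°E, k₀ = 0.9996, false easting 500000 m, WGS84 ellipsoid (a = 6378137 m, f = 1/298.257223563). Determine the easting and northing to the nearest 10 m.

Zone 31 central meridian λ₀ = 6×31 − 183 = 3°; Δλ = -2.8294°.
Transverse Mercator on WGS84 with k₀ = 0.9996 gives E = 303081.845 m, N = 5695260.809 m.

E 303080 m, N 5695260 m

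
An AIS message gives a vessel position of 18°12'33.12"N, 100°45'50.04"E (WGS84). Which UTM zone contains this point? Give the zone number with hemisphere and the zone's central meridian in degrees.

Zone 47N, central meridian 99°

UTM zone = ⌊(λ + 180)/6⌋ + 1; 100.7639° ∈ [96°, 102°) → zone 47.
Hemisphere: N (φ ≥ 0).
Central meridian λ₀ = 6×47 − 183 = 99°.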